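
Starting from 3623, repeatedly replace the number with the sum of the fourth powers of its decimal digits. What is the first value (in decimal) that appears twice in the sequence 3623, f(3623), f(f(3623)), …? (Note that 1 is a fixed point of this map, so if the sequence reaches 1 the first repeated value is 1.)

3623 → 3⁴ + 6⁴ + 2⁴ + 3⁴ = 81 + 1296 + 16 + 81 = 1474
1474 → 1⁴ + 4⁴ + 7⁴ + 4⁴ = 1 + 256 + 2401 + 256 = 2914
2914 → 2⁴ + 9⁴ + 1⁴ + 4⁴ = 16 + 6561 + 1 + 256 = 6834
6834 → 6⁴ + 8⁴ + 3⁴ + 4⁴ = 1296 + 4096 + 81 + 256 = 5729
5729 → 5⁴ + 7⁴ + 2⁴ + 9⁴ = 625 + 2401 + 16 + 6561 = 9603
9603 → 9⁴ + 6⁴ + 0⁴ + 3⁴ = 6561 + 1296 + 0 + 81 = 7938
7938 → 7⁴ + 9⁴ + 3⁴ + 8⁴ = 2401 + 6561 + 81 + 4096 = 13139
13139 → 1⁴ + 3⁴ + 1⁴ + 3⁴ + 9⁴ = 1 + 81 + 1 + 81 + 6561 = 6725
6725 → 6⁴ + 7⁴ + 2⁴ + 5⁴ = 1296 + 2401 + 16 + 625 = 4338
4338 → 4⁴ + 3⁴ + 3⁴ + 8⁴ = 256 + 81 + 81 + 4096 = 4514
4514 → 4⁴ + 5⁴ + 1⁴ + 4⁴ = 256 + 625 + 1 + 256 = 1138
1138 → 1⁴ + 1⁴ + 3⁴ + 8⁴ = 1 + 1 + 81 + 4096 = 4179
4179 → 4⁴ + 1⁴ + 7⁴ + 9⁴ = 256 + 1 + 2401 + 6561 = 9219
9219 → 9⁴ + 2⁴ + 1⁴ + 9⁴ = 6561 + 16 + 1 + 6561 = 13139  — 13139 already appeared earlier.

13139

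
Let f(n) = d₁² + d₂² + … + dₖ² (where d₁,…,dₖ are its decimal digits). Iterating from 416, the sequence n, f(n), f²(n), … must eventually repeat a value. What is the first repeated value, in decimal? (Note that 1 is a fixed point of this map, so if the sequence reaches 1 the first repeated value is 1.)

416 → 53
53 → 34
34 → 25
25 → 29
29 → 85
85 → 89
89 → 145
145 → 42
42 → 20
20 → 4
4 → 16
16 → 37
37 → 58
58 → 89  — 89 already appeared earlier.

89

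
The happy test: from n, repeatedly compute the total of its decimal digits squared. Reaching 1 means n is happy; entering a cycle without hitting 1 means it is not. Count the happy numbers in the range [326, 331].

326: 326 → 49 → 97 → 130 → 10 → 1  (reaches 1)
327: 327 → 62 → 40 → 16 → 37 → 58 → 89 → 145 → 42 → 20 → 4 → 16  (repeats 16)
328: 328 → 77 → 98 → 145 → 42 → 20 → 4 → 16 → 37 → 58 → 89 → 145  (repeats 145)
329: 329 → 94 → 97 → 130 → 10 → 1  (reaches 1)
330: 330 → 18 → 65 → 61 → 37 → 58 → 89 → 145 → 42 → 20 → 4 → 16 → 37  (repeats 37)
331: 331 → 19 → 82 → 68 → 100 → 1  (reaches 1)
happy: 326, 329, 331

3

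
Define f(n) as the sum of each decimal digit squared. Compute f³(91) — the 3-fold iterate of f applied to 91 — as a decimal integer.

100

91 → 9² + 1² = 81 + 1 = 82
82 → 8² + 2² = 64 + 4 = 68
68 → 6² + 8² = 36 + 64 = 100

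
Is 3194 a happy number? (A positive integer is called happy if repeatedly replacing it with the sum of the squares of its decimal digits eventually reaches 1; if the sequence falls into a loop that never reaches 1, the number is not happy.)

3194 → 3² + 1² + 9² + 4² = 9 + 1 + 81 + 16 = 107
107 → 1² + 0² + 7² = 1 + 0 + 49 = 50
50 → 5² + 0² = 25 + 0 = 25
25 → 2² + 5² = 4 + 25 = 29
29 → 2² + 9² = 4 + 81 = 85
85 → 8² + 5² = 64 + 25 = 89
89 → 8² + 9² = 64 + 81 = 145
145 → 1² + 4² + 5² = 1 + 16 + 25 = 42
42 → 4² + 2² = 16 + 4 = 20
20 → 2² + 0² = 4 + 0 = 4
4 → 4² = 16
16 → 1² + 6² = 1 + 36 = 37
37 → 3² + 7² = 9 + 49 = 58
58 → 5² + 8² = 25 + 64 = 89  — 89 already seen; the sequence cycles without reaching 1.

not happy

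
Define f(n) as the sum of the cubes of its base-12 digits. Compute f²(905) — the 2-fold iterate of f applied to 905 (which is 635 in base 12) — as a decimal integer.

736

905 = (6,3,5)_12 → 6³ + 3³ + 5³ = 216 + 27 + 125 = 368
368 = (2,6,8)_12 → 2³ + 6³ + 8³ = 8 + 216 + 512 = 736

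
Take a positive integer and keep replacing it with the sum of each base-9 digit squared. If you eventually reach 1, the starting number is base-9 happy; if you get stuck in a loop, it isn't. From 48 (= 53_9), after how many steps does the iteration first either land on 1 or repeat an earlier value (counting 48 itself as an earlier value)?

48 = (5,3)_9 → 5² + 3² = 25 + 9 = 34
34 = (3,7)_9 → 3² + 7² = 9 + 49 = 58
58 = (6,4)_9 → 6² + 4² = 36 + 16 = 52
52 = (5,7)_9 → 5² + 7² = 25 + 49 = 74
74 = (8,2)_9 → 8² + 2² = 64 + 4 = 68
68 = (7,5)_9 → 7² + 5² = 49 + 25 = 74  — 74 repeats.
That took 6 steps.

6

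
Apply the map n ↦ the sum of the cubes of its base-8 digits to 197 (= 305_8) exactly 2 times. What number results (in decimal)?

35

197 = (3,0,5)_8 → 152
152 = (2,3,0)_8 → 35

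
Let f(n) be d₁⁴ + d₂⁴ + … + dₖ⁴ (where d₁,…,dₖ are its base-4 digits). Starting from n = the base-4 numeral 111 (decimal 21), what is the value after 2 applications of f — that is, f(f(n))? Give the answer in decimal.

81

21 = (1,1,1)_4 → 3
3 = (3)_4 → 81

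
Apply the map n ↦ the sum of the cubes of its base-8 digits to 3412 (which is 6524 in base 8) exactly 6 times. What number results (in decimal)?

3412 = (6,5,2,4)_8 → 6³ + 5³ + 2³ + 4³ = 413
413 = (6,3,5)_8 → 6³ + 3³ + 5³ = 368
368 = (5,6,0)_8 → 5³ + 6³ + 0³ = 341
341 = (5,2,5)_8 → 5³ + 2³ + 5³ = 258
258 = (4,0,2)_8 → 4³ + 0³ + 2³ = 72
72 = (1,1,0)_8 → 1³ + 1³ + 0³ = 2

2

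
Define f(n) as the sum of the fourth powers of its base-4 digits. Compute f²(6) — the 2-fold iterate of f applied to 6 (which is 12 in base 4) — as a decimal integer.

2

6 = (1,2)_4 → 1⁴ + 2⁴ = 17
17 = (1,0,1)_4 → 1⁴ + 0⁴ + 1⁴ = 2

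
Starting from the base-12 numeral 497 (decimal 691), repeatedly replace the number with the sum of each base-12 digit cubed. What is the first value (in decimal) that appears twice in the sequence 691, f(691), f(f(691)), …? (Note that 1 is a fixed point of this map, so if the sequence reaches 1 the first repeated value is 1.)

691 = (4,9,7)_12 → 1136
1136 = (7,10,8)_12 → 1855
1855 = (1,0,10,7)_12 → 1344
1344 = (9,4,0)_12 → 793
793 = (5,6,1)_12 → 342
342 = (2,4,6)_12 → 288
288 = (2,0,0)_12 → 8
8 = (8)_12 → 512
512 = (3,6,8)_12 → 755
755 = (5,2,11)_12 → 1464
1464 = (10,2,0)_12 → 1008
1008 = (7,0,0)_12 → 343
343 = (2,4,7)_12 → 415
415 = (2,10,7)_12 → 1351
1351 = (9,4,7)_12 → 1136  — 1136 already appeared earlier.

1136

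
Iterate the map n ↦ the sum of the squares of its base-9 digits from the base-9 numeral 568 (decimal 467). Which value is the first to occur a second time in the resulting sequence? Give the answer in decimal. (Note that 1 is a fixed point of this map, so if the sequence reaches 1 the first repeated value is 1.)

1

467 = (5,6,8)_9 → 5² + 6² + 8² = 125
125 = (1,4,8)_9 → 1² + 4² + 8² = 81
81 = (1,0,0)_9 → 1² + 0² + 0² = 1  — reached the fixed point 1.
1 → 1, so 1 is the first repeated value.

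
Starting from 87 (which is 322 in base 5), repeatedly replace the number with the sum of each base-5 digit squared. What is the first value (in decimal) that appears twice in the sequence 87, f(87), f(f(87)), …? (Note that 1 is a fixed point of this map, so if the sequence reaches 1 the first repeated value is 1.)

13

87 = (3,2,2)_5 → 3² + 2² + 2² = 9 + 4 + 4 = 17
17 = (3,2)_5 → 3² + 2² = 9 + 4 = 13
13 = (2,3)_5 → 2² + 3² = 4 + 9 = 13  — 13 already appeared earlier.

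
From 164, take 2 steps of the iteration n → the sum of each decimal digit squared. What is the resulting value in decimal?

34

164 → 1² + 6² + 4² = 1 + 36 + 16 = 53
53 → 5² + 3² = 25 + 9 = 34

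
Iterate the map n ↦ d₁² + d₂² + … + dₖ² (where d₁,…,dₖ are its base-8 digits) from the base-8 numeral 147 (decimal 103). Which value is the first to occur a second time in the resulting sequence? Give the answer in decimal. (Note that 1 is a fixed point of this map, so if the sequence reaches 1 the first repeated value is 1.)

5

103 = (1,4,7)_8 → 1² + 4² + 7² = 66
66 = (1,0,2)_8 → 1² + 0² + 2² = 5
5 = (5)_8 → 5² = 25
25 = (3,1)_8 → 3² + 1² = 10
10 = (1,2)_8 → 1² + 2² = 5  — 5 already appeared earlier.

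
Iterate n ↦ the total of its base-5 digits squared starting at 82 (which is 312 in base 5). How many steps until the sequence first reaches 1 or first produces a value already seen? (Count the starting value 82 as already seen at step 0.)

6

82 = (3,1,2)_5 → 3² + 1² + 2² = 9 + 1 + 4 = 14
14 = (2,4)_5 → 2² + 4² = 4 + 16 = 20
20 = (4,0)_5 → 4² + 0² = 16 + 0 = 16
16 = (3,1)_5 → 3² + 1² = 9 + 1 = 10
10 = (2,0)_5 → 2² + 0² = 4 + 0 = 4
4 = (4)_5 → 4² = 16  — 16 repeats.
That took 6 steps.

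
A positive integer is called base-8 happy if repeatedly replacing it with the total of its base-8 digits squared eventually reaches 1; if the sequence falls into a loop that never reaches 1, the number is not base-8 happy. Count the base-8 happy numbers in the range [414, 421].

414: 414 → 81 → 6 → 36 → 32 → 16 → 4 → 16  (repeats 16)
415: 415 → 94 → 46 → 61 → 74 → 6 → 36 → 32 → 16 → 4 → 16  (repeats 16)
416: 416 → 52 → 52  (repeats 52)
417: 417 → 53 → 61 → 74 → 6 → 36 → 32 → 16 → 4 → 16  (repeats 16)
418: 418 → 56 → 49 → 37 → 41 → 26 → 13 → 26  (repeats 26)
419: 419 → 61 → 74 → 6 → 36 → 32 → 16 → 4 → 16  (repeats 16)
420: 420 → 68 → 17 → 5 → 25 → 10 → 5  (repeats 5)
421: 421 → 77 → 27 → 18 → 8 → 1  (reaches 1)
base-8 happy: 421

1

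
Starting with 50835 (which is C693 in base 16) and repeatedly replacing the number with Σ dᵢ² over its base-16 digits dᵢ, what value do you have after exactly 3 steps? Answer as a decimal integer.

50835 = (12,6,9,3)_16 → 12² + 6² + 9² + 3² = 270
270 = (1,0,14)_16 → 1² + 0² + 14² = 197
197 = (12,5)_16 → 12² + 5² = 169

169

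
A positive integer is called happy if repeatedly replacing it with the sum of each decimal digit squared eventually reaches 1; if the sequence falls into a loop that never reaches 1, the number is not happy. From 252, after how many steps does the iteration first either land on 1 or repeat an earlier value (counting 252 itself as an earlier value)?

13

252 → 33
33 → 18
18 → 65
65 → 61
61 → 37
37 → 58
58 → 89
89 → 145
145 → 42
42 → 20
20 → 4
4 → 16
16 → 37  — 37 repeats.
That took 13 steps.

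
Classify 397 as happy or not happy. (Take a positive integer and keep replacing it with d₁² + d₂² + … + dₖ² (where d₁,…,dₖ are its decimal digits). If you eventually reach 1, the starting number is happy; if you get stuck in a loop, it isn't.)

397 → 3² + 9² + 7² = 139
139 → 1² + 3² + 9² = 91
91 → 9² + 1² = 82
82 → 8² + 2² = 68
68 → 6² + 8² = 100
100 → 1² + 0² + 0² = 1  — reached 1.

happy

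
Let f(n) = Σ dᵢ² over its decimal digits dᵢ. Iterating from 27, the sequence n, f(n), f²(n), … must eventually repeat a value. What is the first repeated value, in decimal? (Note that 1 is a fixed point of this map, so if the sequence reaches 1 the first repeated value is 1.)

89

27 → 2² + 7² = 53
53 → 5² + 3² = 34
34 → 3² + 4² = 25
25 → 2² + 5² = 29
29 → 2² + 9² = 85
85 → 8² + 5² = 89
89 → 8² + 9² = 145
145 → 1² + 4² + 5² = 42
42 → 4² + 2² = 20
20 → 2² + 0² = 4
4 → 4² = 16
16 → 1² + 6² = 37
37 → 3² + 7² = 58
58 → 5² + 8² = 89  — 89 already appeared earlier.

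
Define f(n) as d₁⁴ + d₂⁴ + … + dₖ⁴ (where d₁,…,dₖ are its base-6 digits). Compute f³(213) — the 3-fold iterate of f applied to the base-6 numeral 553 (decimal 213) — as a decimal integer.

1218

213 = (5,5,3)_6 → 5⁴ + 5⁴ + 3⁴ = 625 + 625 + 81 = 1331
1331 = (1,0,0,5,5)_6 → 1⁴ + 0⁴ + 0⁴ + 5⁴ + 5⁴ = 1 + 0 + 0 + 625 + 625 = 1251
1251 = (5,4,4,3)_6 → 5⁴ + 4⁴ + 4⁴ + 3⁴ = 625 + 256 + 256 + 81 = 1218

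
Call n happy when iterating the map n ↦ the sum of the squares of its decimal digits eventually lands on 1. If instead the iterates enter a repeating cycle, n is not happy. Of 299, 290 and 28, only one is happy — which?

28

299: 299 → 166 → 73 → 58 → 89 → 145 → 42 → 20 → 4 → 16 → 37 → 58  — repeats 58 (not happy)
290: 290 → 85 → 89 → 145 → 42 → 20 → 4 → 16 → 37 → 58 → 89  — repeats 89 (not happy)
28: 28 → 68 → 100 → 1  — reaches 1 (happy)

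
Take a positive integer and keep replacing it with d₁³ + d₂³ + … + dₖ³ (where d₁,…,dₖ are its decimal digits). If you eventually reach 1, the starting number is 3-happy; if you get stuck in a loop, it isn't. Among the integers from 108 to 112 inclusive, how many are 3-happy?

108: 108 → 513 → 153 → 153  — not 3-happy
109: 109 → 730 → 370 → 370  — not 3-happy
110: 110 → 2 → 8 → 512 → 134 → 92 → 737 → 713 → 371 → 371  — not 3-happy
111: 111 → 3 → 27 → 351 → 153 → 153  — not 3-happy
112: 112 → 10 → 1  — 3-happy
3-happy: 112

1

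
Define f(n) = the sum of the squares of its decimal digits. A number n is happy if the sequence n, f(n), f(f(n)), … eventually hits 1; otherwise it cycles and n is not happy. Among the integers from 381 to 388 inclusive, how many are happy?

381: 381 → 74 → 65 → 61 → 37 → 58 → 89 → 145 → 42 → 20 → 4 → 16 → 37  — not happy
382: 382 → 77 → 98 → 145 → 42 → 20 → 4 → 16 → 37 → 58 → 89 → 145  — not happy
383: 383 → 82 → 68 → 100 → 1  — happy
384: 384 → 89 → 145 → 42 → 20 → 4 → 16 → 37 → 58 → 89  — not happy
385: 385 → 98 → 145 → 42 → 20 → 4 → 16 → 37 → 58 → 89 → 145  — not happy
386: 386 → 109 → 82 → 68 → 100 → 1  — happy
387: 387 → 122 → 9 → 81 → 65 → 61 → 37 → 58 → 89 → 145 → 42 → 20 → 4 → 16 → 37  — not happy
388: 388 → 137 → 59 → 106 → 37 → 58 → 89 → 145 → 42 → 20 → 4 → 16 → 37  — not happy
happy: 383, 386

2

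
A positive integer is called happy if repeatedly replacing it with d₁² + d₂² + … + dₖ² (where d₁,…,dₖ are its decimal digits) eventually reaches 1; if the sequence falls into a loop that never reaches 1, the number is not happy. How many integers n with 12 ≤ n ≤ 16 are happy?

1

12: 12 → 5 → 25 → 29 → 85 → 89 → 145 → 42 → 20 → 4 → 16 → 37 → 58 → 89  (repeats 89)
13: 13 → 10 → 1  (reaches 1)
14: 14 → 17 → 50 → 25 → 29 → 85 → 89 → 145 → 42 → 20 → 4 → 16 → 37 → 58 → 89  (repeats 89)
15: 15 → 26 → 40 → 16 → 37 → 58 → 89 → 145 → 42 → 20 → 4 → 16  (repeats 16)
16: 16 → 37 → 58 → 89 → 145 → 42 → 20 → 4 → 16  (repeats 16)
happy: 13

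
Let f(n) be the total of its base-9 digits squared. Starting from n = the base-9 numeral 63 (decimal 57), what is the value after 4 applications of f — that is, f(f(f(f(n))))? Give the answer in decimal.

89

57 = (6,3)_9 → 45
45 = (5,0)_9 → 25
25 = (2,7)_9 → 53
53 = (5,8)_9 → 89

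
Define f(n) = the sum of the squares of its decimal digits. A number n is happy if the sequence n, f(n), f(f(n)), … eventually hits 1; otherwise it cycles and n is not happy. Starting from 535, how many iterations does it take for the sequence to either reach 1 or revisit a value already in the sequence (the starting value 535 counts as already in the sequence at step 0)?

535 → 5² + 3² + 5² = 59
59 → 5² + 9² = 106
106 → 1² + 0² + 6² = 37
37 → 3² + 7² = 58
58 → 5² + 8² = 89
89 → 8² + 9² = 145
145 → 1² + 4² + 5² = 42
42 → 4² + 2² = 20
20 → 2² + 0² = 4
4 → 4² = 16
16 → 1² + 6² = 37  — 37 repeats.
That took 11 steps.

11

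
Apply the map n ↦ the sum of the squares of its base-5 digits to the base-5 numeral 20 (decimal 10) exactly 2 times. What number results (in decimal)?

16

10 = (2,0)_5 → 2² + 0² = 4 + 0 = 4
4 = (4)_5 → 4² = 16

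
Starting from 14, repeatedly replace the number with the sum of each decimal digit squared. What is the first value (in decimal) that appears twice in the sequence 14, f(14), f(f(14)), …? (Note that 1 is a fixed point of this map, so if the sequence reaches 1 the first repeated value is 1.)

14 → 1² + 4² = 17
17 → 1² + 7² = 50
50 → 5² + 0² = 25
25 → 2² + 5² = 29
29 → 2² + 9² = 85
85 → 8² + 5² = 89
89 → 8² + 9² = 145
145 → 1² + 4² + 5² = 42
42 → 4² + 2² = 20
20 → 2² + 0² = 4
4 → 4² = 16
16 → 1² + 6² = 37
37 → 3² + 7² = 58
58 → 5² + 8² = 89  — 89 already appeared earlier.

89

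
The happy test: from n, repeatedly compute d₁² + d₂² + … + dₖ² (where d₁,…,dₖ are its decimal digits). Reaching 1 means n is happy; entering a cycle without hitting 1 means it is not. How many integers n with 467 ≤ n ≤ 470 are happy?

467: 467 → 101 → 2 → 4 → 16 → 37 → 58 → 89 → 145 → 42 → 20 → 4  — not happy
468: 468 → 116 → 38 → 73 → 58 → 89 → 145 → 42 → 20 → 4 → 16 → 37 → 58  — not happy
469: 469 → 133 → 19 → 82 → 68 → 100 → 1  — happy
470: 470 → 65 → 61 → 37 → 58 → 89 → 145 → 42 → 20 → 4 → 16 → 37  — not happy
happy: 469

1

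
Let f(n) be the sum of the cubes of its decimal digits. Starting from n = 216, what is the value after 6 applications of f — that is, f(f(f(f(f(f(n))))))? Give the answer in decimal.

216 → 2³ + 1³ + 6³ = 8 + 1 + 216 = 225
225 → 2³ + 2³ + 5³ = 8 + 8 + 125 = 141
141 → 1³ + 4³ + 1³ = 1 + 64 + 1 = 66
66 → 6³ + 6³ = 216 + 216 = 432
432 → 4³ + 3³ + 2³ = 64 + 27 + 8 = 99
99 → 9³ + 9³ = 729 + 729 = 1458

1458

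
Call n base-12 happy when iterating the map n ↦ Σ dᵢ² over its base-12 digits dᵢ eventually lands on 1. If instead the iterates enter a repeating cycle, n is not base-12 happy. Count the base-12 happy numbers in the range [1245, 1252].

1

1245: 1245 → 194 → 21 → 82 → 136 → 137 → 146 → 5 → 25 → 5  (repeats 5)
1246: 1246 → 213 → 107 → 185 → 35 → 125 → 125  (repeats 125)
1247: 1247 → 234 → 86 → 53 → 41 → 34 → 104 → 128 → 164 → 66 → 61 → 26 → 8 → 64 → 41  (repeats 41)
1248: 1248 → 128 → 164 → 66 → 61 → 26 → 8 → 64 → 41 → 34 → 104 → 128  (repeats 128)
1249: 1249 → 129 → 181 → 11 → 121 → 101 → 89 → 74 → 40 → 25 → 5 → 25  (repeats 25)
1250: 1250 → 132 → 121 → 101 → 89 → 74 → 40 → 25 → 5 → 25  (repeats 25)
1251: 1251 → 137 → 146 → 5 → 25 → 5  (repeats 5)
1252: 1252 → 144 → 1  (reaches 1)
base-12 happy: 1252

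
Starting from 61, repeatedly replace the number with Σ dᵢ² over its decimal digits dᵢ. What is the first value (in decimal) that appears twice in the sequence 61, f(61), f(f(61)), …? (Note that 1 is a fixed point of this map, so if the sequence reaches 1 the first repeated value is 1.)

37

61 → 6² + 1² = 36 + 1 = 37
37 → 3² + 7² = 9 + 49 = 58
58 → 5² + 8² = 25 + 64 = 89
89 → 8² + 9² = 64 + 81 = 145
145 → 1² + 4² + 5² = 1 + 16 + 25 = 42
42 → 4² + 2² = 16 + 4 = 20
20 → 2² + 0² = 4 + 0 = 4
4 → 4² = 16
16 → 1² + 6² = 1 + 36 = 37  — 37 already appeared earlier.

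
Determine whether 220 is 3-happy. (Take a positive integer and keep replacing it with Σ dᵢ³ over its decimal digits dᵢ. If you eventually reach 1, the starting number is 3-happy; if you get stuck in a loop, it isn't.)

220 → 16
16 → 217
217 → 352
352 → 160
160 → 217  — 217 already seen; the sequence cycles without reaching 1.

not 3-happy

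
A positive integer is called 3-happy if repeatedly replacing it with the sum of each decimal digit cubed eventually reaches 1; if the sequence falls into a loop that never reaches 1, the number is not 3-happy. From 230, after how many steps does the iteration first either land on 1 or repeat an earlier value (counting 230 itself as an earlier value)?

230 → 2³ + 3³ + 0³ = 8 + 27 + 0 = 35
35 → 3³ + 5³ = 27 + 125 = 152
152 → 1³ + 5³ + 2³ = 1 + 125 + 8 = 134
134 → 1³ + 3³ + 4³ = 1 + 27 + 64 = 92
92 → 9³ + 2³ = 729 + 8 = 737
737 → 7³ + 3³ + 7³ = 343 + 27 + 343 = 713
713 → 7³ + 1³ + 3³ = 343 + 1 + 27 = 371
371 → 3³ + 7³ + 1³ = 27 + 343 + 1 = 371  — 371 repeats.
That took 8 steps.

8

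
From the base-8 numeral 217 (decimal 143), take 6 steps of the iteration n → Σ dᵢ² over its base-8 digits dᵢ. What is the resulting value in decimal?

4

143 = (2,1,7)_8 → 2² + 1² + 7² = 54
54 = (6,6)_8 → 6² + 6² = 72
72 = (1,1,0)_8 → 1² + 1² + 0² = 2
2 = (2)_8 → 2² = 4
4 = (4)_8 → 4² = 16
16 = (2,0)_8 → 2² + 0² = 4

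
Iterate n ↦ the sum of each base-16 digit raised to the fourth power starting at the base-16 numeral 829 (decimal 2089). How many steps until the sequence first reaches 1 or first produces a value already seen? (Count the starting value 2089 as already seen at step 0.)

15

2089 = (8,2,9)_16 → 8⁴ + 2⁴ + 9⁴ = 4096 + 16 + 6561 = 10673
10673 = (2,9,11,1)_16 → 2⁴ + 9⁴ + 11⁴ + 1⁴ = 16 + 6561 + 14641 + 1 = 21219
21219 = (5,2,14,3)_16 → 5⁴ + 2⁴ + 14⁴ + 3⁴ = 625 + 16 + 38416 + 81 = 39138
39138 = (9,8,14,2)_16 → 9⁴ + 8⁴ + 14⁴ + 2⁴ = 6561 + 4096 + 38416 + 16 = 49089
49089 = (11,15,12,1)_16 → 11⁴ + 15⁴ + 12⁴ + 1⁴ = 14641 + 50625 + 20736 + 1 = 86003
86003 = (1,4,15,15,3)_16 → 1⁴ + 4⁴ + 15⁴ + 15⁴ + 3⁴ = 1 + 256 + 50625 + 50625 + 81 = 101588
101588 = (1,8,12,13,4)_16 → 1⁴ + 8⁴ + 12⁴ + 13⁴ + 4⁴ = 1 + 4096 + 20736 + 28561 + 256 = 53650
53650 = (13,1,9,2)_16 → 13⁴ + 1⁴ + 9⁴ + 2⁴ = 28561 + 1 + 6561 + 16 = 35139
35139 = (8,9,4,3)_16 → 8⁴ + 9⁴ + 4⁴ + 3⁴ = 4096 + 6561 + 256 + 81 = 10994
10994 = (2,10,15,2)_16 → 2⁴ + 10⁴ + 15⁴ + 2⁴ = 16 + 10000 + 50625 + 16 = 60657
60657 = (14,12,15,1)_16 → 14⁴ + 12⁴ + 15⁴ + 1⁴ = 38416 + 20736 + 50625 + 1 = 109778
109778 = (1,10,12,13,2)_16 → 1⁴ + 10⁴ + 12⁴ + 13⁴ + 2⁴ = 1 + 10000 + 20736 + 28561 + 16 = 59314
59314 = (14,7,11,2)_16 → 14⁴ + 7⁴ + 11⁴ + 2⁴ = 38416 + 2401 + 14641 + 16 = 55474
55474 = (13,8,11,2)_16 → 13⁴ + 8⁴ + 11⁴ + 2⁴ = 28561 + 4096 + 14641 + 16 = 47314
47314 = (11,8,13,2)_16 → 11⁴ + 8⁴ + 13⁴ + 2⁴ = 14641 + 4096 + 28561 + 16 = 47314  — 47314 repeats.
That took 15 steps.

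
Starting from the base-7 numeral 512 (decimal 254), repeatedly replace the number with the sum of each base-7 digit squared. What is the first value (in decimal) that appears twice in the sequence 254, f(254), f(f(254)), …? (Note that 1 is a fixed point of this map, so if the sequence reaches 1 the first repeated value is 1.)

254 = (5,1,2)_7 → 30
30 = (4,2)_7 → 20
20 = (2,6)_7 → 40
40 = (5,5)_7 → 50
50 = (1,0,1)_7 → 2
2 = (2)_7 → 4
4 = (4)_7 → 16
16 = (2,2)_7 → 8
8 = (1,1)_7 → 2  — 2 already appeared earlier.

2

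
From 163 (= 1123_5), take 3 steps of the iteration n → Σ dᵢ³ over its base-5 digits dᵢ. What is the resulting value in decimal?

35

163 = (1,1,2,3)_5 → 37
37 = (1,2,2)_5 → 17
17 = (3,2)_5 → 35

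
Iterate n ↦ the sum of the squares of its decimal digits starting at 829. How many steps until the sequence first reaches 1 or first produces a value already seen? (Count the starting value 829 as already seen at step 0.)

829 → 8² + 2² + 9² = 64 + 4 + 81 = 149
149 → 1² + 4² + 9² = 1 + 16 + 81 = 98
98 → 9² + 8² = 81 + 64 = 145
145 → 1² + 4² + 5² = 1 + 16 + 25 = 42
42 → 4² + 2² = 16 + 4 = 20
20 → 2² + 0² = 4 + 0 = 4
4 → 4² = 16
16 → 1² + 6² = 1 + 36 = 37
37 → 3² + 7² = 9 + 49 = 58
58 → 5² + 8² = 25 + 64 = 89
89 → 8² + 9² = 64 + 81 = 145  — 145 repeats.
That took 11 steps.

11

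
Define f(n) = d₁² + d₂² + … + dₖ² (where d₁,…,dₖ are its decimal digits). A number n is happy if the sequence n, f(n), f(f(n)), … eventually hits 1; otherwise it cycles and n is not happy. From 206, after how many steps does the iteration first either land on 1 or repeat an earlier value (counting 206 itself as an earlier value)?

206 → 2² + 0² + 6² = 40
40 → 4² + 0² = 16
16 → 1² + 6² = 37
37 → 3² + 7² = 58
58 → 5² + 8² = 89
89 → 8² + 9² = 145
145 → 1² + 4² + 5² = 42
42 → 4² + 2² = 20
20 → 2² + 0² = 4
4 → 4² = 16  — 16 repeats.
That took 10 steps.

10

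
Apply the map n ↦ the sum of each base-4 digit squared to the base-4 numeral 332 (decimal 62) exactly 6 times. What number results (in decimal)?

1

62 = (3,3,2)_4 → 3² + 3² + 2² = 22
22 = (1,1,2)_4 → 1² + 1² + 2² = 6
6 = (1,2)_4 → 1² + 2² = 5
5 = (1,1)_4 → 1² + 1² = 2
2 = (2)_4 → 2² = 4
4 = (1,0)_4 → 1² + 0² = 1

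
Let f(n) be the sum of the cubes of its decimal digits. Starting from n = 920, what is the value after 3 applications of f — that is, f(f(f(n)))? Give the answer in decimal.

371

920 → 9³ + 2³ + 0³ = 729 + 8 + 0 = 737
737 → 7³ + 3³ + 7³ = 343 + 27 + 343 = 713
713 → 7³ + 1³ + 3³ = 343 + 1 + 27 = 371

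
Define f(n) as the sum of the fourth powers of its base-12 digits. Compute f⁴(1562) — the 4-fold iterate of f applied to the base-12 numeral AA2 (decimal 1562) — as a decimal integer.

27218

1562 = (10,10,2)_12 → 10⁴ + 10⁴ + 2⁴ = 10000 + 10000 + 16 = 20016
20016 = (11,7,0,0)_12 → 11⁴ + 7⁴ + 0⁴ + 0⁴ = 14641 + 2401 + 0 + 0 = 17042
17042 = (9,10,4,2)_12 → 9⁴ + 10⁴ + 4⁴ + 2⁴ = 6561 + 10000 + 256 + 16 = 16833
16833 = (9,8,10,9)_12 → 9⁴ + 8⁴ + 10⁴ + 9⁴ = 6561 + 4096 + 10000 + 6561 = 27218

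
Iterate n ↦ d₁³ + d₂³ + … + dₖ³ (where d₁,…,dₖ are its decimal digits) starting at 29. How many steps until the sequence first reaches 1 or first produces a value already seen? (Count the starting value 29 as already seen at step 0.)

29 → 2³ + 9³ = 8 + 729 = 737
737 → 7³ + 3³ + 7³ = 343 + 27 + 343 = 713
713 → 7³ + 1³ + 3³ = 343 + 1 + 27 = 371
371 → 3³ + 7³ + 1³ = 27 + 343 + 1 = 371  — 371 repeats.
That took 4 steps.

4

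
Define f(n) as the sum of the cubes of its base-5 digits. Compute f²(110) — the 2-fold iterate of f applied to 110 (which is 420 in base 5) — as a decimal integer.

110 = (4,2,0)_5 → 4³ + 2³ + 0³ = 72
72 = (2,4,2)_5 → 2³ + 4³ + 2³ = 80

80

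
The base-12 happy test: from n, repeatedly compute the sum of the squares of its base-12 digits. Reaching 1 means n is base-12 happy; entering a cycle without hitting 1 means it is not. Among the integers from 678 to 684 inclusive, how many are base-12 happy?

1

678: 678 → 116 → 145 → 2 → 4 → 16 → 17 → 26 → 8 → 64 → 41 → 34 → 104 → 128 → 164 → 66 → 61 → 26  — not base-12 happy
679: 679 → 129 → 181 → 11 → 121 → 101 → 89 → 74 → 40 → 25 → 5 → 25  — not base-12 happy
680: 680 → 144 → 1  — base-12 happy
681: 681 → 161 → 27 → 13 → 2 → 4 → 16 → 17 → 26 → 8 → 64 → 41 → 34 → 104 → 128 → 164 → 66 → 61 → 26  — not base-12 happy
682: 682 → 180 → 10 → 100 → 80 → 100  — not base-12 happy
683: 683 → 201 → 98 → 68 → 89 → 74 → 40 → 25 → 5 → 25  — not base-12 happy
684: 684 → 97 → 65 → 50 → 20 → 65  — not base-12 happy
base-12 happy: 680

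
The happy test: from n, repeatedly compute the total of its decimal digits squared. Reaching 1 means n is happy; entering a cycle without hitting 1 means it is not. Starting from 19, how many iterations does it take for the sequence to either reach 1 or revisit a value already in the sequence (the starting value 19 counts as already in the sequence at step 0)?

19 → 1² + 9² = 82
82 → 8² + 2² = 68
68 → 6² + 8² = 100
100 → 1² + 0² + 0² = 1  — reached 1.
That took 4 steps.

4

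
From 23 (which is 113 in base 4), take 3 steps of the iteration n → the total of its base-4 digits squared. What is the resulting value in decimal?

23 = (1,1,3)_4 → 1² + 1² + 3² = 11
11 = (2,3)_4 → 2² + 3² = 13
13 = (3,1)_4 → 3² + 1² = 10

10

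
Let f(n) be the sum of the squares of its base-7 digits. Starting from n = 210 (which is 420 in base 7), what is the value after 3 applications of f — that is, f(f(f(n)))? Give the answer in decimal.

50

210 = (4,2,0)_7 → 4² + 2² + 0² = 16 + 4 + 0 = 20
20 = (2,6)_7 → 2² + 6² = 4 + 36 = 40
40 = (5,5)_7 → 5² + 5² = 25 + 25 = 50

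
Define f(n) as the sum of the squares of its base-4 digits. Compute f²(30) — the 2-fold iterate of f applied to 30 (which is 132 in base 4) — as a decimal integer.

13

30 = (1,3,2)_4 → 1² + 3² + 2² = 1 + 9 + 4 = 14
14 = (3,2)_4 → 3² + 2² = 9 + 4 = 13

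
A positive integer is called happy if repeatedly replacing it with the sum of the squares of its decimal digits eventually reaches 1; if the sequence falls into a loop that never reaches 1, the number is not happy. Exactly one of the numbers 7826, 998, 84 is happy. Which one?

998

7826: 7826 → 153 → 35 → 34 → 25 → 29 → 85 → 89 → 145 → 42 → 20 → 4 → 16 → 37 → 58 → 89  — repeats 89 (not happy)
998: 998 → 226 → 44 → 32 → 13 → 10 → 1  — reaches 1 (happy)
84: 84 → 80 → 64 → 52 → 29 → 85 → 89 → 145 → 42 → 20 → 4 → 16 → 37 → 58 → 89  — repeats 89 (not happy)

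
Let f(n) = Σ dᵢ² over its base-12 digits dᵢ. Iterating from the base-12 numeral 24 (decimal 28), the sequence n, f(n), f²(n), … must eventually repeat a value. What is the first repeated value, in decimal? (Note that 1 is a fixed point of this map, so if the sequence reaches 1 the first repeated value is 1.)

28 = (2,4)_12 → 20
20 = (1,8)_12 → 65
65 = (5,5)_12 → 50
50 = (4,2)_12 → 20  — 20 already appeared earlier.

20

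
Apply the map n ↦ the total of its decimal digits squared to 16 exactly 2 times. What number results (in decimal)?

16 → 1² + 6² = 37
37 → 3² + 7² = 58

58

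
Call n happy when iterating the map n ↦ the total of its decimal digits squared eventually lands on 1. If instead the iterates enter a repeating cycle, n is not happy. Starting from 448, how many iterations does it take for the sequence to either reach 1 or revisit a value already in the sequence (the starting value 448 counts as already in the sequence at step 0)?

448 → 4² + 4² + 8² = 96
96 → 9² + 6² = 117
117 → 1² + 1² + 7² = 51
51 → 5² + 1² = 26
26 → 2² + 6² = 40
40 → 4² + 0² = 16
16 → 1² + 6² = 37
37 → 3² + 7² = 58
58 → 5² + 8² = 89
89 → 8² + 9² = 145
145 → 1² + 4² + 5² = 42
42 → 4² + 2² = 20
20 → 2² + 0² = 4
4 → 4² = 16  — 16 repeats.
That took 14 steps.

14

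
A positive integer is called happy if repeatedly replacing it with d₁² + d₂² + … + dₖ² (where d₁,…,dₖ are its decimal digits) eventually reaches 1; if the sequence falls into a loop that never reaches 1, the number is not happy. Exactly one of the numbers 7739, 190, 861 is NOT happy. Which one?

861

7739: 7739 → 188 → 129 → 86 → 100 → 1  — reaches 1 (happy)
190: 190 → 82 → 68 → 100 → 1  — reaches 1 (happy)
861: 861 → 101 → 2 → 4 → 16 → 37 → 58 → 89 → 145 → 42 → 20 → 4  — repeats 4 (not happy)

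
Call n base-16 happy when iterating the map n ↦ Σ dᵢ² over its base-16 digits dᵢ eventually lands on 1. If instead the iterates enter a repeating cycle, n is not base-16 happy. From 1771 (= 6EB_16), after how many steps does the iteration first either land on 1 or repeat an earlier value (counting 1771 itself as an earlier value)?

1771 = (6,14,11)_16 → 6² + 14² + 11² = 36 + 196 + 121 = 353
353 = (1,6,1)_16 → 1² + 6² + 1² = 1 + 36 + 1 = 38
38 = (2,6)_16 → 2² + 6² = 4 + 36 = 40
40 = (2,8)_16 → 2² + 8² = 4 + 64 = 68
68 = (4,4)_16 → 4² + 4² = 16 + 16 = 32
32 = (2,0)_16 → 2² + 0² = 4 + 0 = 4
4 = (4)_16 → 4² = 16
16 = (1,0)_16 → 1² + 0² = 1 + 0 = 1  — reached 1.
That took 8 steps.

8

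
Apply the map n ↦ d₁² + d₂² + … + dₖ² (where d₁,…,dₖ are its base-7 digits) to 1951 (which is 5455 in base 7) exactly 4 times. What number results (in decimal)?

1951 = (5,4,5,5)_7 → 5² + 4² + 5² + 5² = 91
91 = (1,6,0)_7 → 1² + 6² + 0² = 37
37 = (5,2)_7 → 5² + 2² = 29
29 = (4,1)_7 → 4² + 1² = 17

17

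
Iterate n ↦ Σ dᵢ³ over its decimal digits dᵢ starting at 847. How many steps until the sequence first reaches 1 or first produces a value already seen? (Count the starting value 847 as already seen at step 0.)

847 → 919
919 → 1459
1459 → 919  — 919 repeats.
That took 3 steps.

3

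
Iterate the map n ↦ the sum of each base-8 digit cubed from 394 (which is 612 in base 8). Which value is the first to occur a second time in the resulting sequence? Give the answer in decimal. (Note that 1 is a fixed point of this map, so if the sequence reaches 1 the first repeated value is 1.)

92

394 = (6,1,2)_8 → 6³ + 1³ + 2³ = 216 + 1 + 8 = 225
225 = (3,4,1)_8 → 3³ + 4³ + 1³ = 27 + 64 + 1 = 92
92 = (1,3,4)_8 → 1³ + 3³ + 4³ = 1 + 27 + 64 = 92  — 92 already appeared earlier.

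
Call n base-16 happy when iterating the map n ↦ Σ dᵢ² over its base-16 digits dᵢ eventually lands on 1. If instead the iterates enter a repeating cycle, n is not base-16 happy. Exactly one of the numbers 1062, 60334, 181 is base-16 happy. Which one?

1062: 1062 → 56 → 73 → 97 → 37 → 29 → 170 → 200 → 208 → 169 → 181 → 146 → 85 → 50 → 13 → 169  — repeats 169 (not base-16 happy)
60334: 60334 → 613 → 65 → 17 → 2 → 4 → 16 → 1  — reaches 1 (base-16 happy)
181: 181 → 146 → 85 → 50 → 13 → 169 → 181  — repeats 181 (not base-16 happy)

60334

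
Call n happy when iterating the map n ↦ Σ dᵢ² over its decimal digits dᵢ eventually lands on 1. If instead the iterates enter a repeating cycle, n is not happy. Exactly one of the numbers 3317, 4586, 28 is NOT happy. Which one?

4586

3317: 3317 → 68 → 100 → 1  — reaches 1 (happy)
4586: 4586 → 141 → 18 → 65 → 61 → 37 → 58 → 89 → 145 → 42 → 20 → 4 → 16 → 37  — repeats 37 (not happy)
28: 28 → 68 → 100 → 1  — reaches 1 (happy)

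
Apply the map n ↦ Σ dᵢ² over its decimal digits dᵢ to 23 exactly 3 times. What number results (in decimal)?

23 → 2² + 3² = 13
13 → 1² + 3² = 10
10 → 1² + 0² = 1

1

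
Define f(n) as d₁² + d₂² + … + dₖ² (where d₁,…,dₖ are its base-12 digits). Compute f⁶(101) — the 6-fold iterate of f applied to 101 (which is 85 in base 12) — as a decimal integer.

25

101 = (8,5)_12 → 89
89 = (7,5)_12 → 74
74 = (6,2)_12 → 40
40 = (3,4)_12 → 25
25 = (2,1)_12 → 5
5 = (5)_12 → 25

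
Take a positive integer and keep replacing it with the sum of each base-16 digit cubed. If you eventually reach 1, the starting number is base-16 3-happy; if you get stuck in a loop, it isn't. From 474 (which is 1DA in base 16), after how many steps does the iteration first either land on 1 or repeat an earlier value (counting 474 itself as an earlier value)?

11

474 = (1,13,10)_16 → 3198
3198 = (12,7,14)_16 → 4815
4815 = (1,2,12,15)_16 → 5112
5112 = (1,3,15,8)_16 → 3915
3915 = (15,4,11)_16 → 4770
4770 = (1,2,10,2)_16 → 1017
1017 = (3,15,9)_16 → 4131
4131 = (1,0,2,3)_16 → 36
36 = (2,4)_16 → 72
72 = (4,8)_16 → 576
576 = (2,4,0)_16 → 72  — 72 repeats.
That took 11 steps.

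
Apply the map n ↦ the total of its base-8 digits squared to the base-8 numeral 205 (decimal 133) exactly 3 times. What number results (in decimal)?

20

133 = (2,0,5)_8 → 2² + 0² + 5² = 29
29 = (3,5)_8 → 3² + 5² = 34
34 = (4,2)_8 → 4² + 2² = 20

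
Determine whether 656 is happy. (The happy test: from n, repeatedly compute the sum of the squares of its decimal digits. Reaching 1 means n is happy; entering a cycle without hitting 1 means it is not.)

happy

656 → 6² + 5² + 6² = 36 + 25 + 36 = 97
97 → 9² + 7² = 81 + 49 = 130
130 → 1² + 3² + 0² = 1 + 9 + 0 = 10
10 → 1² + 0² = 1 + 0 = 1  — reached 1.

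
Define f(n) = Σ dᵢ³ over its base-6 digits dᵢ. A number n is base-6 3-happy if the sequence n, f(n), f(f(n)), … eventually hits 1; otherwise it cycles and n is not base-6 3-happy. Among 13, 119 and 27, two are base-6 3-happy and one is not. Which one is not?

13: 13 → 9 → 28 → 128 → 62 → 73 → 9  — repeats 9 (not base-6 3-happy)
119: 119 → 153 → 92 → 43 → 3 → 27 → 91 → 36 → 1  — reaches 1 (base-6 3-happy)
27: 27 → 91 → 36 → 1  — reaches 1 (base-6 3-happy)

13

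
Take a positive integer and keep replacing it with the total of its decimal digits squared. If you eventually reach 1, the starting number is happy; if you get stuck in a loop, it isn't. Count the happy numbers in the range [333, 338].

1

333: 333 → 27 → 53 → 34 → 25 → 29 → 85 → 89 → 145 → 42 → 20 → 4 → 16 → 37 → 58 → 89  — not happy
334: 334 → 34 → 25 → 29 → 85 → 89 → 145 → 42 → 20 → 4 → 16 → 37 → 58 → 89  — not happy
335: 335 → 43 → 25 → 29 → 85 → 89 → 145 → 42 → 20 → 4 → 16 → 37 → 58 → 89  — not happy
336: 336 → 54 → 41 → 17 → 50 → 25 → 29 → 85 → 89 → 145 → 42 → 20 → 4 → 16 → 37 → 58 → 89  — not happy
337: 337 → 67 → 85 → 89 → 145 → 42 → 20 → 4 → 16 → 37 → 58 → 89  — not happy
338: 338 → 82 → 68 → 100 → 1  — happy
happy: 338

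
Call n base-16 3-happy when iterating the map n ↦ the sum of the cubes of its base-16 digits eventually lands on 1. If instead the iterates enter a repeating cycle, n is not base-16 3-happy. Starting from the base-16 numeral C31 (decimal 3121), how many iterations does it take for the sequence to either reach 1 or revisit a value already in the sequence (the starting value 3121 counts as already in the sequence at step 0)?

3121 = (12,3,1)_16 → 12³ + 3³ + 1³ = 1756
1756 = (6,13,12)_16 → 6³ + 13³ + 12³ = 4141
4141 = (1,0,2,13)_16 → 1³ + 0³ + 2³ + 13³ = 2206
2206 = (8,9,14)_16 → 8³ + 9³ + 14³ = 3985
3985 = (15,9,1)_16 → 15³ + 9³ + 1³ = 4105
4105 = (1,0,0,9)_16 → 1³ + 0³ + 0³ + 9³ = 730
730 = (2,13,10)_16 → 2³ + 13³ + 10³ = 3205
3205 = (12,8,5)_16 → 12³ + 8³ + 5³ = 2365
2365 = (9,3,13)_16 → 9³ + 3³ + 13³ = 2953
2953 = (11,8,9)_16 → 11³ + 8³ + 9³ = 2572
2572 = (10,0,12)_16 → 10³ + 0³ + 12³ = 2728
2728 = (10,10,8)_16 → 10³ + 10³ + 8³ = 2512
2512 = (9,13,0)_16 → 9³ + 13³ + 0³ = 2926
2926 = (11,6,14)_16 → 11³ + 6³ + 14³ = 4291
4291 = (1,0,12,3)_16 → 1³ + 0³ + 12³ + 3³ = 1756  — 1756 repeats.
That took 15 steps.

15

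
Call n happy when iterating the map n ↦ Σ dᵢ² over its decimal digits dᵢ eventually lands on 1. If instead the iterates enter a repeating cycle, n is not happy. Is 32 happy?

happy

32 → 3² + 2² = 9 + 4 = 13
13 → 1² + 3² = 1 + 9 = 10
10 → 1² + 0² = 1 + 0 = 1  — reached 1.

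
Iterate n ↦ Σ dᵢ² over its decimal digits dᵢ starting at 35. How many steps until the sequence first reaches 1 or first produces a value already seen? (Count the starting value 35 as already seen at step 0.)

35 → 3² + 5² = 34
34 → 3² + 4² = 25
25 → 2² + 5² = 29
29 → 2² + 9² = 85
85 → 8² + 5² = 89
89 → 8² + 9² = 145
145 → 1² + 4² + 5² = 42
42 → 4² + 2² = 20
20 → 2² + 0² = 4
4 → 4² = 16
16 → 1² + 6² = 37
37 → 3² + 7² = 58
58 → 5² + 8² = 89  — 89 repeats.
That took 13 steps.

13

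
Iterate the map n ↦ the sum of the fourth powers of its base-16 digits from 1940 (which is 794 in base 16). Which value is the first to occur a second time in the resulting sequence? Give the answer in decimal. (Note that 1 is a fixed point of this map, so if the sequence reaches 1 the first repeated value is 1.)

1

1940 = (7,9,4)_16 → 7⁴ + 9⁴ + 4⁴ = 9218
9218 = (2,4,0,2)_16 → 2⁴ + 4⁴ + 0⁴ + 2⁴ = 288
288 = (1,2,0)_16 → 1⁴ + 2⁴ + 0⁴ = 17
17 = (1,1)_16 → 1⁴ + 1⁴ = 2
2 = (2)_16 → 2⁴ = 16
16 = (1,0)_16 → 1⁴ + 0⁴ = 1  — reached the fixed point 1.
1 → 1, so 1 is the first repeated value.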